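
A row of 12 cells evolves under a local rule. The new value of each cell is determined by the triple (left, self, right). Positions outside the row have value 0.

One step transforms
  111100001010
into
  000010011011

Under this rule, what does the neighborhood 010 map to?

1

At position 8 the neighborhood is 010; the next row has 1 there.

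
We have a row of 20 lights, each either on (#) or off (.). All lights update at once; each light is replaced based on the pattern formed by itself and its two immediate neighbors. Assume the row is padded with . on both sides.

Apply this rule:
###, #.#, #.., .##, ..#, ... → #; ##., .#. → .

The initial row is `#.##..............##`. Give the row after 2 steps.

.##.###############.
##.###############.#

##.###############.#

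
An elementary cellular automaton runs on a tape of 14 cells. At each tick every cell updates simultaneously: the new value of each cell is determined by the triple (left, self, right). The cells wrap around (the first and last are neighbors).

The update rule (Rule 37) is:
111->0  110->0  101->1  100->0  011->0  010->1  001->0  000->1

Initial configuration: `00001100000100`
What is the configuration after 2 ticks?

00001100001110

11100001110101
00001100001110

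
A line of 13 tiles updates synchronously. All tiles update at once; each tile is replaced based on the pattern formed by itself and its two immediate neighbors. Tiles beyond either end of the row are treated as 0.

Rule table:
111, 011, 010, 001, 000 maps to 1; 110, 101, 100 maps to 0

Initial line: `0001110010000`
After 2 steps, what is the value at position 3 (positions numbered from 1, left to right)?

1

step 1: 1111100110111
step 2: 1111001100110
position 3 holds 1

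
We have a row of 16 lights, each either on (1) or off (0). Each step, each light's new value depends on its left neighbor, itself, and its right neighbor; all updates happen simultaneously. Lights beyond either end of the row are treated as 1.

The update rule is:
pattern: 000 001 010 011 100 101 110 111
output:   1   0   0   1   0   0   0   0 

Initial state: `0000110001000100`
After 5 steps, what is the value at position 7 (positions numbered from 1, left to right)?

1

0110100100010000
0100000001000110
0001111100010100
0101000001000000
0000011100011110
position 7 holds 1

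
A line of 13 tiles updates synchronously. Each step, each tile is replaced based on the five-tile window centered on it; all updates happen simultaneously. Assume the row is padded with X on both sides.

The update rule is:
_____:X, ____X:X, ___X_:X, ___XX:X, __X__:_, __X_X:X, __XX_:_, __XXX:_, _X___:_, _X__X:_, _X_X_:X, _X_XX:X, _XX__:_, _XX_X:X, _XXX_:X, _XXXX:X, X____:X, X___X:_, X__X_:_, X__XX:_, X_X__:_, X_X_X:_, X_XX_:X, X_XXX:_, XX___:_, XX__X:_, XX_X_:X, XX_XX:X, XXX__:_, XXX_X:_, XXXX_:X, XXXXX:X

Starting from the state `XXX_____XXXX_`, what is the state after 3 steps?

__XXX_XX_XX_X

XX__XXXX_XX_X
X____XX_XXXX_
__XXX_XX_XX_X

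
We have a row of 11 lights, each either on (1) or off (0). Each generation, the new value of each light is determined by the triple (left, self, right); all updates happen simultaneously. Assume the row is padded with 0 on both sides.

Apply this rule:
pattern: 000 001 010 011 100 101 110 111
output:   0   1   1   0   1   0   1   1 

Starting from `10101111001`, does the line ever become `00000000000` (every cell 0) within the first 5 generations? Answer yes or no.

no

generation 1: 10100111111
generation 2: 10111011111
generation 3: 10011001111
generation 4: 11101110111
generation 5: 01100110011
generation 5 is 01100110011, still not uniform 0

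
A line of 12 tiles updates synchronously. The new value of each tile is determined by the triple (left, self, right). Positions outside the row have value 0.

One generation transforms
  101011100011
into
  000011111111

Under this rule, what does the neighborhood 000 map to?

At position 8 the neighborhood is 000; the next row has 1 there.

1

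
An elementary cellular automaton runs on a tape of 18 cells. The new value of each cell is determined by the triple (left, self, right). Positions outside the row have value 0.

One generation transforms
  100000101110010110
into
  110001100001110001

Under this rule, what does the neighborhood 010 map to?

1

At position 0 the neighborhood is 010; the next row has 1 there.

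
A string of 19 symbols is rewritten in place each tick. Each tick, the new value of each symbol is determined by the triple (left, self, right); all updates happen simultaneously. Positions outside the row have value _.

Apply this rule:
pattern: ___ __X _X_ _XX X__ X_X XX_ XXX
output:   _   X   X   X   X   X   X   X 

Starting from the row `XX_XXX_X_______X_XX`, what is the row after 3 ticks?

XXXXXXXXXXX_XXXXXXX

XXXXXXXXX_____XXXXX
XXXXXXXXXX___XXXXXX
XXXXXXXXXXX_XXXXXXX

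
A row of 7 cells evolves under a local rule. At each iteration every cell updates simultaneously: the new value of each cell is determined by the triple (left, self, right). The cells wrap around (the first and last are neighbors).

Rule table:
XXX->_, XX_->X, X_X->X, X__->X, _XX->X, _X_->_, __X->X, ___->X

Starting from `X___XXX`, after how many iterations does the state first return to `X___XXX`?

2

iteration 1: XXXXX__
iteration 2: X___XXX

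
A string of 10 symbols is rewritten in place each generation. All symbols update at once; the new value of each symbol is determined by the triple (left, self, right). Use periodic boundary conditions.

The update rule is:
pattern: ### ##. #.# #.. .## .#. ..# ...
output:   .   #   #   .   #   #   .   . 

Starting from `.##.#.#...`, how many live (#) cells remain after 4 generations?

.######...
.#....#...
.#....#...  (fixed point — unchanged through generation 4)
count of #: 2

2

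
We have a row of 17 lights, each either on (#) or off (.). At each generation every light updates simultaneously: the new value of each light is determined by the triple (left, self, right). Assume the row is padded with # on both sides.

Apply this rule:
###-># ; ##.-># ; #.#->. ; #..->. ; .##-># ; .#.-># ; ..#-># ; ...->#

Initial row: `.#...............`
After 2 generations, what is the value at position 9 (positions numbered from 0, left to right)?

#

.#.##############
.#.##############
position 9 holds #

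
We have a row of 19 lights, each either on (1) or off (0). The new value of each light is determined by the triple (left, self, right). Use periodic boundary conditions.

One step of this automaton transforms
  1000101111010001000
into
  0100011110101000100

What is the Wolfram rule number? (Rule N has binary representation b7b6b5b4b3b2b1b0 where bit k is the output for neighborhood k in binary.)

position 7: 111 → 1  (bit 7 = 1)
position 9: 110 → 0  (bit 6 = 0)
position 5: 101 → 1  (bit 5 = 1)
position 1: 100 → 1  (bit 4 = 1)
position 6: 011 → 1  (bit 3 = 1)
position 0: 010 → 0  (bit 2 = 0)
position 3: 001 → 0  (bit 1 = 0)
position 2: 000 → 0  (bit 0 = 0)
bits b7..b0 = 10111000 = 184

184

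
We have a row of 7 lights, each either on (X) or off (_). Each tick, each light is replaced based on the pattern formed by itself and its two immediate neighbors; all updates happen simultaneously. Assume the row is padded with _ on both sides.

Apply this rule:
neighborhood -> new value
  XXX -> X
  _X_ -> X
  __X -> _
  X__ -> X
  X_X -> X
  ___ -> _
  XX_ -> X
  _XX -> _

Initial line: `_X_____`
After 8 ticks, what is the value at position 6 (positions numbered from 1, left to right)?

_

_XX____
__XX___
___XX__
____XX_
_____XX
______X
______X  (fixed point — unchanged through tick 8)
position 6 holds _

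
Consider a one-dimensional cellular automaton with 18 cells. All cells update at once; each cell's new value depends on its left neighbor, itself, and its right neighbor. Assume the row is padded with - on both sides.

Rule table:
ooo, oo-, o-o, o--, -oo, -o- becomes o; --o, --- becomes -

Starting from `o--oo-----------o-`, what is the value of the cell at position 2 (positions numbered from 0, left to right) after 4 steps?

oo-ooo----------oo
ooooooo---------oo
oooooooo--------oo
ooooooooo-------oo
position 2 holds o

o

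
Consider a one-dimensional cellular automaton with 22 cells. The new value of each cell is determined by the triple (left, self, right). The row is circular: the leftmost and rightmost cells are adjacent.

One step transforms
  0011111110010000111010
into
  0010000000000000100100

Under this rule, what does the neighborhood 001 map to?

0

At position 1 the neighborhood is 001; the next row has 0 there.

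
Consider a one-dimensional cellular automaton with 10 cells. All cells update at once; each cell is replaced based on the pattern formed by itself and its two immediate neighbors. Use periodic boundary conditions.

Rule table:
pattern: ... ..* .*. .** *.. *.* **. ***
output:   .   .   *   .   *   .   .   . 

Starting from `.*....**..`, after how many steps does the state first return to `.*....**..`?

10

.**.....*.
...*....**
*..**.....
**...*....
..*..**...
..**...*..
....*..**.
....**...*
*.....*..*
.*....**..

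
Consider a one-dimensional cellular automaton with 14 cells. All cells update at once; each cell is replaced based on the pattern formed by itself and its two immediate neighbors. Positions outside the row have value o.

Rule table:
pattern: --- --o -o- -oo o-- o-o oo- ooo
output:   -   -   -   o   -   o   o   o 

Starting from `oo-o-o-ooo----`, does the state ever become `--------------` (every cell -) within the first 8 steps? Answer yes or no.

ooo-o-oooo----
oooo-ooooo----
oooooooooo----
oooooooooo----  (fixed point — unchanged through step 8)
step 8 is oooooooooo----, still not uniform -

no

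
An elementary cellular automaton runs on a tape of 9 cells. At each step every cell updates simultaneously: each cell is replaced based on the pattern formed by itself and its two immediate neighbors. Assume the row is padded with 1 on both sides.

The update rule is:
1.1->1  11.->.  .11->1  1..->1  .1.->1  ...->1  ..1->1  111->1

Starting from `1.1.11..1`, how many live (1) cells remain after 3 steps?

8

step 1: .1111.111
step 2: 1111.1111
step 3: 111.11111
count of 1: 8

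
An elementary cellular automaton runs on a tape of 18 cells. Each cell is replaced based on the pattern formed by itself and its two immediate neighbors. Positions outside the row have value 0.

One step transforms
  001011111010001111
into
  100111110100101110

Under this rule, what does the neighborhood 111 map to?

1

At position 5 the neighborhood is 111; the next row has 1 there.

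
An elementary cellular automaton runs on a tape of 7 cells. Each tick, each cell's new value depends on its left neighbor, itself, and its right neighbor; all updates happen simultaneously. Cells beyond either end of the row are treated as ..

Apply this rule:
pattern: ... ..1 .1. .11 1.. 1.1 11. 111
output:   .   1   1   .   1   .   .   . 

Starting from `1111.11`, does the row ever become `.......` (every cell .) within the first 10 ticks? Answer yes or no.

.......
all cells are . at tick 1

yes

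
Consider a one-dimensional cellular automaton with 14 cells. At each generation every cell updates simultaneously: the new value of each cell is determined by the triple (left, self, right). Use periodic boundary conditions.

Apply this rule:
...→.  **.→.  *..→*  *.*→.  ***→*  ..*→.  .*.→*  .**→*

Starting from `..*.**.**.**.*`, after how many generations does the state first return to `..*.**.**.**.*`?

2

*.*.*..*..*..*
..*.**.**.**.*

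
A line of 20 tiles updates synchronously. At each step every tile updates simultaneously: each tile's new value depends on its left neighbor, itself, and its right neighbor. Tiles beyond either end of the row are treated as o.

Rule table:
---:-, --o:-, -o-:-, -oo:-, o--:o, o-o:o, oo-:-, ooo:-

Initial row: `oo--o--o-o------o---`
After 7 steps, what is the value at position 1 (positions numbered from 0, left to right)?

o

--o--o--o-o------o--
o--o--o--o-o------o-
-o--o--o--o-o------o
o-o--o--o--o-o------
-o-o--o--o--o-o-----
o-o-o--o--o--o-o----
-o-o-o--o--o--o-o---
position 1 holds o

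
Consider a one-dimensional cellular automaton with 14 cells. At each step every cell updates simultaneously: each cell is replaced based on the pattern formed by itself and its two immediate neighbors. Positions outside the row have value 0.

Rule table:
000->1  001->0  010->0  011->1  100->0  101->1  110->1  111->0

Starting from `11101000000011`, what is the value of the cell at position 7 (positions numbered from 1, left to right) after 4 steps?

1

10110011111011
01110010001111
01010000101001
00100110010000
position 7 holds 1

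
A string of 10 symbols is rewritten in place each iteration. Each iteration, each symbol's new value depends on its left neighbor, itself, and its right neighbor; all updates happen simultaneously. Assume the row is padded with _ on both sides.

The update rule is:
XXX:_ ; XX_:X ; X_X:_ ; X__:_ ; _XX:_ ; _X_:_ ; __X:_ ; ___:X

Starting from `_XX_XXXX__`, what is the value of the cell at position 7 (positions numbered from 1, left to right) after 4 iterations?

iteration 1: __X____X_X
iteration 2: X___XX____
iteration 3: __X__X_XXX
iteration 4: X________X
position 7 holds _

_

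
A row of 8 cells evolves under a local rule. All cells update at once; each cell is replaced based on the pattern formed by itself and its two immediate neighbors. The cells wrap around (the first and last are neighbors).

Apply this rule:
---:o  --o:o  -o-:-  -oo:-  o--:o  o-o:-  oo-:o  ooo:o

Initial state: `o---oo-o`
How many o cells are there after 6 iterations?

oooo-o--
-ooo--oo
--oooo-o
oo-ooo--
-o--oooo
--oo-ooo
count of o: 5

5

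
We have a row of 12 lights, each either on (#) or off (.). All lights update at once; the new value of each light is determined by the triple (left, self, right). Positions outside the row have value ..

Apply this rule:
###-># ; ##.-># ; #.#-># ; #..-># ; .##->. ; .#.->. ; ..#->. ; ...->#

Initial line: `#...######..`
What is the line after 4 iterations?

.#..##..####

.##..#######
..##..######
#..##..#####
.#..##..####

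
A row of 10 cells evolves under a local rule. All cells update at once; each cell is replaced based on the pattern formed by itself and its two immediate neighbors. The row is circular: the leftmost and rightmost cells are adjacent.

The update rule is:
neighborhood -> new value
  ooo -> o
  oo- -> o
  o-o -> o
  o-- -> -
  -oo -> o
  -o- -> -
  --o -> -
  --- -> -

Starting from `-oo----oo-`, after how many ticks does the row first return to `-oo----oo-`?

-oo----oo-

1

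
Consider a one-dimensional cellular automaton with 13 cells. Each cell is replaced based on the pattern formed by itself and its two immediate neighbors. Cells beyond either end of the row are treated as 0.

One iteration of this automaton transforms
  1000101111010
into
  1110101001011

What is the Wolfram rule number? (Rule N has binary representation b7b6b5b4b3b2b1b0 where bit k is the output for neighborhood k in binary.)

position 7: 111 → 0  (bit 7 = 0)
position 9: 110 → 1  (bit 6 = 1)
position 5: 101 → 0  (bit 5 = 0)
position 1: 100 → 1  (bit 4 = 1)
position 6: 011 → 1  (bit 3 = 1)
position 0: 010 → 1  (bit 2 = 1)
position 3: 001 → 0  (bit 1 = 0)
position 2: 000 → 1  (bit 0 = 1)
bits b7..b0 = 01011101 = 93

93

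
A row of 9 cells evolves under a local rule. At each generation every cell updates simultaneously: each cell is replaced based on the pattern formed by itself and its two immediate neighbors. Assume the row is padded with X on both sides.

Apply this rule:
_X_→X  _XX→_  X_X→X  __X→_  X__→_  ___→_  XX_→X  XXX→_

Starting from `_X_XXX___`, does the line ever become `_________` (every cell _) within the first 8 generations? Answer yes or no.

no

XXX__X___
__X__X___
__X__X___  (fixed point — unchanged through generation 8)
generation 8 is __X__X___, still not uniform _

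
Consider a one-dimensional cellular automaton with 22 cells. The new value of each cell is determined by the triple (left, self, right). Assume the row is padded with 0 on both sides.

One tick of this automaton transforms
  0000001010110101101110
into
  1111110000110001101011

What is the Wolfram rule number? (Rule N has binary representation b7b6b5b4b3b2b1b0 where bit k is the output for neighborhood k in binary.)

91

position 19: 111 → 0  (bit 7 = 0)
position 11: 110 → 1  (bit 6 = 1)
position 7: 101 → 0  (bit 5 = 0)
position 21: 100 → 1  (bit 4 = 1)
position 10: 011 → 1  (bit 3 = 1)
position 6: 010 → 0  (bit 2 = 0)
position 5: 001 → 1  (bit 1 = 1)
position 0: 000 → 1  (bit 0 = 1)
bits b7..b0 = 01011011 = 91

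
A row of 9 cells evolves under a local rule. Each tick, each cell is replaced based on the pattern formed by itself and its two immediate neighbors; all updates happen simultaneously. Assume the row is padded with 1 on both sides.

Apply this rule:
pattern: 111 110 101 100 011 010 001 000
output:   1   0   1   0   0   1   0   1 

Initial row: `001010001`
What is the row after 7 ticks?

001110100
000101100
010110000
111000110
110010001
100010100
001011100

001011100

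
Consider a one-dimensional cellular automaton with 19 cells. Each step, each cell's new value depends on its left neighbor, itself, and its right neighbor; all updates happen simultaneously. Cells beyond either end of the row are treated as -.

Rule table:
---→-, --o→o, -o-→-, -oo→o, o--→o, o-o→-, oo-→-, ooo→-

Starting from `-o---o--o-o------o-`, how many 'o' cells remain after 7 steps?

o-o-o-oo---o----o-o
------o-o-o-o--o---
-----o-------oo-o--
----o-o-----oo---o-
---o---o---oo-o-o-o
--o-o-o-o-oo-------
-o--------o-o------
count of o: 3

3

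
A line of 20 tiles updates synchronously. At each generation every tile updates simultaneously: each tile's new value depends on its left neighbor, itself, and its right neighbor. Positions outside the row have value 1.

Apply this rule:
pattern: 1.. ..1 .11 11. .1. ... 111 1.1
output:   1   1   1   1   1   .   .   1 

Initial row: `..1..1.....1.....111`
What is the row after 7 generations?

generation 1: 1111111...111...11..
generation 2: ......11.11.11.11111
generation 3: 1....11111111111....
generation 4: 11..11.........11..1
generation 5: .111111.......111111
generation 6: 11....11.....11.....
generation 7: .11..1111...1111...1

.11..1111...1111...1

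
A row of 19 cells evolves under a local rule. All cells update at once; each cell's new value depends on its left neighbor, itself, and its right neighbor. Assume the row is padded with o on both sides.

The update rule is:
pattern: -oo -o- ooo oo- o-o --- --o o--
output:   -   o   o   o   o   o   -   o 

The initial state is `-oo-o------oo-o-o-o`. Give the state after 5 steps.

step 1: o-oooooooo--oooooo-
step 2: oo-oooooooo--oooooo
step 3: ooo-oooooooo--ooooo
step 4: oooo-oooooooo--oooo
step 5: ooooo-oooooooo--ooo

ooooo-oooooooo--ooo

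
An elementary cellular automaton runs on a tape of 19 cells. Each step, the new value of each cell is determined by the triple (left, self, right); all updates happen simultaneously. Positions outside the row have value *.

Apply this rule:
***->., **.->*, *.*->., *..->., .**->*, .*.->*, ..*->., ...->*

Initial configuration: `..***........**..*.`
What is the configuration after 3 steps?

..*.*.******.**..*.
..*.*.*....*.**..*.
..*.*.*.**.*.**..*.

..*.*.*.**.*.**..*.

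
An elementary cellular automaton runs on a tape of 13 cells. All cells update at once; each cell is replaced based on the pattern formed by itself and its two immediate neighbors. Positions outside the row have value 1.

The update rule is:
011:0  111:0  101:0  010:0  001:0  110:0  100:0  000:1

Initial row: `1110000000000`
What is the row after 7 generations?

generation 1: 0000111111110
generation 2: 0110000000000
generation 3: 0000111111110  (repeats generation 1; period 2)
generation 7: 0000111111110

0000111111110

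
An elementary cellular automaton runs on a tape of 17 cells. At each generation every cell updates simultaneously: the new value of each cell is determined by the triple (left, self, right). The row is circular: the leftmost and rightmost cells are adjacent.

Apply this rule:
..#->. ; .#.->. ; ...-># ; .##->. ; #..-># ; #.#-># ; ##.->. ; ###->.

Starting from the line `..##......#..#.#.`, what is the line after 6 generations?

#......#..#..#..#

generation 1: #...#####..#..#.#
generation 2: .##......#..#..#.
generation 3: ...#####..#..#..#
generation 4: ##......#..#..#..
generation 5: ..#####..#..#..#.
generation 6: #......#..#..#..#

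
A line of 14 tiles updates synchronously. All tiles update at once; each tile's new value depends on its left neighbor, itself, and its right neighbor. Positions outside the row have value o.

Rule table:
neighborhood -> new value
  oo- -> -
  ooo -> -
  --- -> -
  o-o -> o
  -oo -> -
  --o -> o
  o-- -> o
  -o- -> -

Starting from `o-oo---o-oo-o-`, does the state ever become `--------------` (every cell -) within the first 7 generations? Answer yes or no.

no

-o--o-o-o--o-o
o-oo-o-o-oo-o-
-o--o-o-o--o-o  (repeats generation 1; period 2)
generation 7: -o--o-o-o--o-o
generation 7 is -o--o-o-o--o-o, still not uniform -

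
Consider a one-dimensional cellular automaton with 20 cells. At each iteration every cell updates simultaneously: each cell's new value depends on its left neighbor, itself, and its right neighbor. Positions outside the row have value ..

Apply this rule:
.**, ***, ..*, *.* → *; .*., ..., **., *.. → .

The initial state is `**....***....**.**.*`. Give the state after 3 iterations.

iteration 1: *....***....**.**.*.
iteration 2: ....***....**.**.*..
iteration 3: ...***....**.**.*...

...***....**.**.*...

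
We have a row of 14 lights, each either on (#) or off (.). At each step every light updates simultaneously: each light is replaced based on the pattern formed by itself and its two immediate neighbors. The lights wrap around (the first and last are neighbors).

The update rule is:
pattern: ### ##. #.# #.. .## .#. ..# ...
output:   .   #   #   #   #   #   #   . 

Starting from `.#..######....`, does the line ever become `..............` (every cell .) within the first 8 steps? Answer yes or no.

yes

#####....##...
#...##..####.#
##.######..###
.###....####..
##.##..##..##.
##############
..............
all cells are . at step 7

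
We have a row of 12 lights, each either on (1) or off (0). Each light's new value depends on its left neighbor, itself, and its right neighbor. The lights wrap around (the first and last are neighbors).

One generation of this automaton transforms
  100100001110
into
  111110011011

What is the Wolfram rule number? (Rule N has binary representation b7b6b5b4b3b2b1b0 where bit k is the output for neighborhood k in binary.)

position 9: 111 → 0  (bit 7 = 0)
position 10: 110 → 1  (bit 6 = 1)
position 11: 101 → 1  (bit 5 = 1)
position 1: 100 → 1  (bit 4 = 1)
position 8: 011 → 1  (bit 3 = 1)
position 0: 010 → 1  (bit 2 = 1)
position 2: 001 → 1  (bit 1 = 1)
position 5: 000 → 0  (bit 0 = 0)
bits b7..b0 = 01111110 = 126

126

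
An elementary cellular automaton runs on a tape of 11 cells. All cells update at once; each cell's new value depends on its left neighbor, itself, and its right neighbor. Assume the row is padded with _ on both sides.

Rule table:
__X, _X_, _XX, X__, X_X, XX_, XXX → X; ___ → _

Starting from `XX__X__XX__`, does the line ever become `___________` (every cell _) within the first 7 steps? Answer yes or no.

no

step 1: XXXXXXXXXX_
step 2: XXXXXXXXXXX
step 3: XXXXXXXXXXX  (fixed point — unchanged through step 7)
step 7 is XXXXXXXXXXX, still not uniform _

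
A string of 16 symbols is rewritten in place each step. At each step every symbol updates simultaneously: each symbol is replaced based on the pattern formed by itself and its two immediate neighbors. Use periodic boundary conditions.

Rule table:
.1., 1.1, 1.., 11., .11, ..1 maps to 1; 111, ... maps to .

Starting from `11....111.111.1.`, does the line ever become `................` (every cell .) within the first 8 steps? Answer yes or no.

111..11.111.1111
..1111111.111...
.11.....111.11..
1111...11.11111.
1..11.11111...11
1111111...11.11.
1.....11.1111111
11...11111......
step 8 is 11...11111......, still not uniform .

no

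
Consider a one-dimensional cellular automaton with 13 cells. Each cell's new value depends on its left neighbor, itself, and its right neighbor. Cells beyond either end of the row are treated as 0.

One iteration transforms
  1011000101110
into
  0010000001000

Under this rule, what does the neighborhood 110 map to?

At position 3 the neighborhood is 110; the next row has 0 there.

0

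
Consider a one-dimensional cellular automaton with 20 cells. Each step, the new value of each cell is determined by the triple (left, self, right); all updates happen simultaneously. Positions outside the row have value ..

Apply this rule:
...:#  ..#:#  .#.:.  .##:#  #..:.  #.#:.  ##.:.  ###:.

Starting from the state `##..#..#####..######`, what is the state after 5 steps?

step 1: #..#..##.....##.....
step 2: ..#..##..#####..####
step 3: ##..##..##.....##...
step 4: #..##..##..#####..##
step 5: ..##..##..##.....##.

..##..##..##.....##.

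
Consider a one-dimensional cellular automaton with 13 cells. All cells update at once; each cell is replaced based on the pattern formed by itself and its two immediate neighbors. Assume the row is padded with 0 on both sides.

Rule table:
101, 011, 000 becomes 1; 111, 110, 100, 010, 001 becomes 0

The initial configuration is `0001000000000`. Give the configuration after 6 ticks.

1100011111111
1001010000000
0000100111111
1110000100000
1000110001111
0010100101000

0010100101000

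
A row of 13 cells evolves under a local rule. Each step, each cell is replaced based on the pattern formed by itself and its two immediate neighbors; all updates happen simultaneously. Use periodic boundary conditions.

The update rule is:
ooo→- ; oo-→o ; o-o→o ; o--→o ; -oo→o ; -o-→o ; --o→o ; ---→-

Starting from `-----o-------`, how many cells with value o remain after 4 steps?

4

----ooo------
---oo-oo-----
--ooooooo----
-oo-----oo---
count of o: 4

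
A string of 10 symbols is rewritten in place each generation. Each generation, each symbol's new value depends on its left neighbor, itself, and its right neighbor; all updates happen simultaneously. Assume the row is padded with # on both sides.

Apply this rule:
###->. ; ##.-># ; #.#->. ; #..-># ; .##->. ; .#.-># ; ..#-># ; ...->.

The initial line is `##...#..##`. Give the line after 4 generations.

...#####.#

.##.####..
..#....###
####..#...
...#####.#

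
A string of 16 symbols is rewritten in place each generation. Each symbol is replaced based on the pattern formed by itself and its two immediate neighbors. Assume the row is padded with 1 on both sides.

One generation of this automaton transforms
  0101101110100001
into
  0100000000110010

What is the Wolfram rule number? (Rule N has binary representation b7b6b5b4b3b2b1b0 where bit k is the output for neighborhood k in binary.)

position 7: 111 → 0  (bit 7 = 0)
position 4: 110 → 0  (bit 6 = 0)
position 0: 101 → 0  (bit 5 = 0)
position 11: 100 → 1  (bit 4 = 1)
position 3: 011 → 0  (bit 3 = 0)
position 1: 010 → 1  (bit 2 = 1)
position 14: 001 → 1  (bit 1 = 1)
position 12: 000 → 0  (bit 0 = 0)
bits b7..b0 = 00010110 = 22

22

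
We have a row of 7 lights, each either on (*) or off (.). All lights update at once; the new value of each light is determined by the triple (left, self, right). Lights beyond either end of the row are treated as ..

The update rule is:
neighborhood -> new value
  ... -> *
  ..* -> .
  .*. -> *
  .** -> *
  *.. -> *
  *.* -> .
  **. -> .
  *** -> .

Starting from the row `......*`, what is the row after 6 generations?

generation 1: *****.*
generation 2: *.....*
generation 3: *****.*  (repeats generation 1; period 2)
generation 6: *.....*

*.....*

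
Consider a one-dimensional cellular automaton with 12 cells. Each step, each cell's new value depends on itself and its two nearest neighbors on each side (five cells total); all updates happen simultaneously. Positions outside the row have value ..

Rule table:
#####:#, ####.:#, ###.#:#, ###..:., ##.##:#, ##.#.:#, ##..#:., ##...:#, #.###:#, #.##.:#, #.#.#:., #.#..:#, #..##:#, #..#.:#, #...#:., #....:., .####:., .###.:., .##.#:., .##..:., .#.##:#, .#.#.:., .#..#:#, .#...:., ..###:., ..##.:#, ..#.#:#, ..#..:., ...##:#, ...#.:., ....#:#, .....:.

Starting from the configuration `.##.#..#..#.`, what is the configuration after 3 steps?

##.####.##..
#.##.####.#.
###.##.####.

###.##.####.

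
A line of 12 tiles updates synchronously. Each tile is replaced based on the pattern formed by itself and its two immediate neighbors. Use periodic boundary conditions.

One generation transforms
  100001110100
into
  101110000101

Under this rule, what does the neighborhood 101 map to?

0

At position 8 the neighborhood is 101; the next row has 0 there.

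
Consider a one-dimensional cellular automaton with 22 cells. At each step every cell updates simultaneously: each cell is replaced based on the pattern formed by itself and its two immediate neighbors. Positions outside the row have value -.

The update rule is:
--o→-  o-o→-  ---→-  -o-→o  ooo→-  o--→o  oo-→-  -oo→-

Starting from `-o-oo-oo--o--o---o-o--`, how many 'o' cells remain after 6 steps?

-o------o-oo-oo--o-oo-
-oo-----o------o-o---o
---o----oo-----o-oo--o
---oo-----o----o---o-o
-----o----oo---oo--o-o
-----oo-----o----o-o-o
count of o: 6

6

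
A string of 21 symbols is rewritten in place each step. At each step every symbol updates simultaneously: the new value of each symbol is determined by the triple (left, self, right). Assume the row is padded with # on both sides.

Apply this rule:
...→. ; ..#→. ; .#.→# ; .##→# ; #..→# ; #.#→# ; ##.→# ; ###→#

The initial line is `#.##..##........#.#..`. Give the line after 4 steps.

############....#####

#####.###.......####.
##########......#####
###########.....#####
############....#####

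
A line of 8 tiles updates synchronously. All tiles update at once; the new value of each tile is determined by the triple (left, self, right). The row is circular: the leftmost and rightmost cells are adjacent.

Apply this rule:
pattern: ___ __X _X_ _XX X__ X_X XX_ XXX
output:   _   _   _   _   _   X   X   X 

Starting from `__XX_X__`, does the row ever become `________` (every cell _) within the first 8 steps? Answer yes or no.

___XX___
____X___
________
all cells are _ at step 3

yes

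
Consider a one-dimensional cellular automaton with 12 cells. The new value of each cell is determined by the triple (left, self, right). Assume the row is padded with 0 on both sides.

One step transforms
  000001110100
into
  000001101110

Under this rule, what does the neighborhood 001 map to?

At position 4 the neighborhood is 001; the next row has 0 there.

0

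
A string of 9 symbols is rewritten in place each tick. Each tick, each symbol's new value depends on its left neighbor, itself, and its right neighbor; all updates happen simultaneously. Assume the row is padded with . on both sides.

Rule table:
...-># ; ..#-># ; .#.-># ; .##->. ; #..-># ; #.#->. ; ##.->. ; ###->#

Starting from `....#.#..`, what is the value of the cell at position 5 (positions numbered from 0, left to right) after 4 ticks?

#####.###
.###...#.
#.#.#####
#.#..###.
position 5 holds #

#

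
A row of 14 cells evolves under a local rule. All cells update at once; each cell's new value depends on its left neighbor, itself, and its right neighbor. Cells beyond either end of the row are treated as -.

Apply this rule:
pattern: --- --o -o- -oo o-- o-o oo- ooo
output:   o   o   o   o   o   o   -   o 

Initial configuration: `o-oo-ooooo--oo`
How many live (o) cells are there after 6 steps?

11

ooo-ooooo-ooo-
oo-ooooo-ooo-o
o-ooooo-ooo-oo
oooooo-ooo-oo-
ooooo-ooo-oo-o
oooo-ooo-oo-oo
count of o: 11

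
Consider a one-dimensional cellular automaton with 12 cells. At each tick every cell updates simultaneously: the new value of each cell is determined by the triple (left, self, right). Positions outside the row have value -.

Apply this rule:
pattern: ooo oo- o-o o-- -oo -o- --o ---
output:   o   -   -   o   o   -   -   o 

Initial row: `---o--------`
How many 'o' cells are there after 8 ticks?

4

oo--oooooooo
o-o-ooooooo-
----oooooo-o
ooo-ooooo---
oo--oooo-ooo
o-o-ooo--oo-
----oo-o-o-o
ooo-o-------
count of o: 4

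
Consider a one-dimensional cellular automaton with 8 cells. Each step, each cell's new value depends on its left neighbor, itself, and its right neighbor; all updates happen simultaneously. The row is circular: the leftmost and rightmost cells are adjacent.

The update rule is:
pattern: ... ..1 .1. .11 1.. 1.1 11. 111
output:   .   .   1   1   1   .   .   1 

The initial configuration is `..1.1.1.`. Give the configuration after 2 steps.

1.1.1.1.

step 1: ..1.1.11
step 2: 1.1.1.1.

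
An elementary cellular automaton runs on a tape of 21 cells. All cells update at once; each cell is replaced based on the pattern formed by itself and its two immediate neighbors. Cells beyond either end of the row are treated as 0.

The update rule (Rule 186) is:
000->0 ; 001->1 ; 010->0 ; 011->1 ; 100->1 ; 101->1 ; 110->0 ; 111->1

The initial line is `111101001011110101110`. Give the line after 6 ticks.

011011110101110101010

111010110111101011101
110101101111010111010
101011011110101110101
010110111101011101010
101101111010111010101
011011110101110101010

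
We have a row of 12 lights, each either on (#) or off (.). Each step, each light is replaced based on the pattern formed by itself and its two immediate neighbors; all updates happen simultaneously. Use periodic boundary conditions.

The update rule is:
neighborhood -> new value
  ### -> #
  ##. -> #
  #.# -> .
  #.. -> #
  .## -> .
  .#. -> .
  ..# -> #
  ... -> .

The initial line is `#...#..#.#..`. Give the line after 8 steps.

step 1: .#.#.##...##
step 2: ......##.#.#
step 3: #....#.#....
step 4: .#..#...#..#
step 5: ..##.#.#.##.
step 6: .#.#......##
step 7: ....#....#.#
step 8: #..#.#..#...

#..#.#..#...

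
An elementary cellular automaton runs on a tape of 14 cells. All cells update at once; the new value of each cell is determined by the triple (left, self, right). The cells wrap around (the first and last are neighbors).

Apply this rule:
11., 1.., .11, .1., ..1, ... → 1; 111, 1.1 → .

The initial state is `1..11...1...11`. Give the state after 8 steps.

1111111111111.
1...........1.
1111111111111.  (repeats step 1; period 2)
step 8: 1...........1.

1...........1.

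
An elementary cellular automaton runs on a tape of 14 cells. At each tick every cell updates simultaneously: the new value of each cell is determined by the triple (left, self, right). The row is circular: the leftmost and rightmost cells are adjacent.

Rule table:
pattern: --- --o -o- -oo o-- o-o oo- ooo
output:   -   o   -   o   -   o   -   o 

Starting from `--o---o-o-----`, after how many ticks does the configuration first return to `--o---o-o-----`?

14

-o---o-o------
o---o-o-------
---o-o-------o
--o-o-------o-
-o-o-------o--
o-o-------o---
-o-------o---o
o-------o---o-
-------o---o-o
------o---o-o-
-----o---o-o--
----o---o-o---
---o---o-o----
--o---o-o-----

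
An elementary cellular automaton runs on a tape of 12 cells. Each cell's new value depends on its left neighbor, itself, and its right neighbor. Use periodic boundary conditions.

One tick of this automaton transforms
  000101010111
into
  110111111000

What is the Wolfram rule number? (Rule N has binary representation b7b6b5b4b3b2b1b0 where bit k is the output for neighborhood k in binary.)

position 10: 111 → 0  (bit 7 = 0)
position 11: 110 → 0  (bit 6 = 0)
position 4: 101 → 1  (bit 5 = 1)
position 0: 100 → 1  (bit 4 = 1)
position 9: 011 → 0  (bit 3 = 0)
position 3: 010 → 1  (bit 2 = 1)
position 2: 001 → 0  (bit 1 = 0)
position 1: 000 → 1  (bit 0 = 1)
bits b7..b0 = 00110101 = 53

53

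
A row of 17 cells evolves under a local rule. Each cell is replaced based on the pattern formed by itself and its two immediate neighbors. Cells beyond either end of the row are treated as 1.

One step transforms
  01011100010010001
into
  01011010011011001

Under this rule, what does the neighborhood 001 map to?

At position 8 the neighborhood is 001; the next row has 0 there.

0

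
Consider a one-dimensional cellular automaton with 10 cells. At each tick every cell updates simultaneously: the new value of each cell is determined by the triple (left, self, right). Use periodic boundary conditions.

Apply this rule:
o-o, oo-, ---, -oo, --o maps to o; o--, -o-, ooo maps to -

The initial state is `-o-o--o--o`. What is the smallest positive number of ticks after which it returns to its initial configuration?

o-o--o--o-
-o--o--o-o
o--o--o-o-
--o--o-o-o
-o--o-o-o-
o--o-o-o--
--o-o-o--o
-o-o-o--o-
o-o-o--o--
-o-o--o--o

10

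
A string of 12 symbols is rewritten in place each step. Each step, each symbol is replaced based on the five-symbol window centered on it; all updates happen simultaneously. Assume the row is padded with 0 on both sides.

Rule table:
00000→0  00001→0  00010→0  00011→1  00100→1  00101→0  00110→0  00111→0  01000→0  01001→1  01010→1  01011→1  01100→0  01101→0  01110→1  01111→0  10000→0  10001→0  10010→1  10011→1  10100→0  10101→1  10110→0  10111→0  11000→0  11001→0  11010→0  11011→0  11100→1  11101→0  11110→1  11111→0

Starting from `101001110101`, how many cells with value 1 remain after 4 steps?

010110100110
001000011000
001000100000
001000100000
count of 1: 2

2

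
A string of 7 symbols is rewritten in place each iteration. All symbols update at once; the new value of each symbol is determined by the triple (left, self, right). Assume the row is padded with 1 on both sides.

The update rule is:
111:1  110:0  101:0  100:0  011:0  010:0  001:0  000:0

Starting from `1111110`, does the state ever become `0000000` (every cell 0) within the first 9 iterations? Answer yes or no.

yes

1111100
1111000
1110000
1100000
1000000
0000000
all cells are 0 at iteration 6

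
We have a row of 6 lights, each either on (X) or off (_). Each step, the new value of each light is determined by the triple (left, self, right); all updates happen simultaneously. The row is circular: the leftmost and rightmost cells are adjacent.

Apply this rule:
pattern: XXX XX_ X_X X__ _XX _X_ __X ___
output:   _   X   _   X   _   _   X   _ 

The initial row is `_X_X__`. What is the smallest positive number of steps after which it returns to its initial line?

2

step 1: X___X_
step 2: _X_X__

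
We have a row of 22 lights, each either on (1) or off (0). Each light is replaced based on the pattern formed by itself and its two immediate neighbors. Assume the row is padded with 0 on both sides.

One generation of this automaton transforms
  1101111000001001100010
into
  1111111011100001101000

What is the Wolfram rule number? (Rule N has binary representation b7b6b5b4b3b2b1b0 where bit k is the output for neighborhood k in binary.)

233

position 4: 111 → 1  (bit 7 = 1)
position 1: 110 → 1  (bit 6 = 1)
position 2: 101 → 1  (bit 5 = 1)
position 7: 100 → 0  (bit 4 = 0)
position 0: 011 → 1  (bit 3 = 1)
position 12: 010 → 0  (bit 2 = 0)
position 11: 001 → 0  (bit 1 = 0)
position 8: 000 → 1  (bit 0 = 1)
bits b7..b0 = 11101001 = 233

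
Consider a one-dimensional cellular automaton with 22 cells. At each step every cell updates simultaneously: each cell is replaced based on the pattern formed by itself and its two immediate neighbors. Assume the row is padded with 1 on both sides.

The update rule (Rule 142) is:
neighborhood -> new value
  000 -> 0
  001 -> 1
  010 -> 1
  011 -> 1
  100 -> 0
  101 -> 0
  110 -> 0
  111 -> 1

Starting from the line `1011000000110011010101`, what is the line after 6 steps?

0100110011001100110011

0010000001100110010101
0110000011001100110101
0100000110011001100101
0100001100110011001101
0100011001100110011001
0100110011001100110011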